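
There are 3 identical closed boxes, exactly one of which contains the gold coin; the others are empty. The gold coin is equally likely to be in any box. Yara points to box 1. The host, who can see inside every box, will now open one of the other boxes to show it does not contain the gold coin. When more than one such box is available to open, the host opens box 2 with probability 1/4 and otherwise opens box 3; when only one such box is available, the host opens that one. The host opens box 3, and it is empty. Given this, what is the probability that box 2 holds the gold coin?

4/7

Apply Bayes' rule, conditioning on where the gold coin actually is.
If it is in box 1 (prior 1/3): box 2 is available but not opened, probability 3/4; weight (1/3)·(3/4) = 1/4.
If it is in box 2 (prior 1/3): only box 3 is available, probability 1; weight (1/3)·1 = 1/3.
If it is in box 3 (prior 1/3): the host opened box 3, so this case is ruled out; weight (1/3)·0 = 0.
The weights sum to 7/12.
So P(the gold coin in box 2 | the host opened box 3) = (1/3) / (7/12) = 4/7.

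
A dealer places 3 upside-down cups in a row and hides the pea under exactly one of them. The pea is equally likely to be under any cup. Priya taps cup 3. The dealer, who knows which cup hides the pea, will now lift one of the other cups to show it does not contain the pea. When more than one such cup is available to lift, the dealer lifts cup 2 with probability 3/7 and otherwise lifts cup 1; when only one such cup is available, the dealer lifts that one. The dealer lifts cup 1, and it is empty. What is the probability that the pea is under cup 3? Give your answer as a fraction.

Condition on the true location of the pea.
If it is under cup 1 (prior 1/3): the dealer opened cup 1, so this case is ruled out; weight (1/3)·0 = 0.
If it is under cup 2 (prior 1/3): only cup 1 is available, probability 1; weight (1/3)·1 = 1/3.
If it is under cup 3 (prior 1/3): cup 2 is available but not opened, probability 4/7; weight (1/3)·(4/7) = 4/21.
The weights sum to 11/21.
So P(the pea under cup 3 | the dealer opened cup 1) = (4/21) / (11/21) = 4/11.

4/11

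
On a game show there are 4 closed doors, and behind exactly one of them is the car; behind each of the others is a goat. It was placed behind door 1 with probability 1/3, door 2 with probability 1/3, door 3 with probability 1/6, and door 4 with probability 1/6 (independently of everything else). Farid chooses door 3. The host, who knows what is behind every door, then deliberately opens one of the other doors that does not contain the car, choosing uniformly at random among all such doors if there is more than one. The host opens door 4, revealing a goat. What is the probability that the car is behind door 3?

Apply Bayes' rule, conditioning on where the car actually is.
If it is behind either of doors 1 and 2 (prior 1/3 each): the host has 2 equally likely choices, so probability 1/2; weight (1/3)·(1/2) = 1/6 each.
If it is behind door 3 (prior 1/6): the host has 3 equally likely choices, so probability 1/3; weight (1/6)·(1/3) = 1/18.
If it is behind door 4 (prior 1/6): the host opened door 4, so this case is ruled out; weight (1/6)·0 = 0.
The weights sum to 7/18.
So P(the car behind door 3 | the host opened door 4) = (1/18) / (7/18) = 1/7.

1/7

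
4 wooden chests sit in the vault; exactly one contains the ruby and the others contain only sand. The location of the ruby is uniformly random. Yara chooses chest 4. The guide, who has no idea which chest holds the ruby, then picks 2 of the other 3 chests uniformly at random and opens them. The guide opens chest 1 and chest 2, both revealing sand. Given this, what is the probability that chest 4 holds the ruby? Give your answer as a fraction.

Apply Bayes' rule, conditioning on where the ruby actually is.
If it is in either of chests 1 and 2 (prior 1/4 each): that chest was opened and seen not to hold the prize — ruled out; weight (1/4)·0 = 0 each.
If it is in either of chests 3 and 4 (prior 1/4 each): the guide picks exactly this set with probability 1/3 regardless, and none is the prize; weight (1/4)·(1/3) = 1/12 each.
The weights sum to 1/6.
So P(the ruby in chest 4 | the guide opened chest 1 and chest 2) = (1/12) / (1/6) = 1/2.

1/2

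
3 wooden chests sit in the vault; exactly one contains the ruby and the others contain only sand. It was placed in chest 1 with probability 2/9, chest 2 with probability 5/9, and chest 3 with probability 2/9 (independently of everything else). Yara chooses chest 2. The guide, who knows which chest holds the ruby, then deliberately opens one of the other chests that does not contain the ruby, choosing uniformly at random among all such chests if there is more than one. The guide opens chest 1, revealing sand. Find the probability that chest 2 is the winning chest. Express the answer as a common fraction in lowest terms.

Consider each possible location of the ruby in turn.
If it is in chest 1 (prior 2/9): the guide opened chest 1, so this case is ruled out; weight (2/9)·0 = 0.
If it is in chest 2 (prior 5/9): the guide has 2 equally likely choices, so probability 1/2; weight (5/9)·(1/2) = 5/18.
If it is in chest 3 (prior 2/9): the guide has no choice, probability 1; weight (2/9)·1 = 2/9.
The weights sum to 1/2.
So P(the ruby in chest 2 | the guide opened chest 1) = (5/18) / (1/2) = 5/9.

5/9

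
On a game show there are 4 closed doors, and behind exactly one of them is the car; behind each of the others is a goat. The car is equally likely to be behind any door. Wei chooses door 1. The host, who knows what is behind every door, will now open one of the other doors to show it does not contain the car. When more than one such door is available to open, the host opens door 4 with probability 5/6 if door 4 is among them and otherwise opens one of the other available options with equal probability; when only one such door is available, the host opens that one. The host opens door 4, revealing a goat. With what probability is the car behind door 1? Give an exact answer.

Consider each possible location of the car in turn.
If it is behind any of doors 1, 2, and 3 (prior 1/4 each): door 4 is available, opened with probability 5/6; weight (1/4)·(5/6) = 5/24 each.
If it is behind door 4 (prior 1/4): the host opened door 4, so this case is ruled out; weight (1/4)·0 = 0.
The weights sum to 5/8.
So P(the car behind door 1 | the host opened door 4) = (5/24) / (5/8) = 1/3.

1/3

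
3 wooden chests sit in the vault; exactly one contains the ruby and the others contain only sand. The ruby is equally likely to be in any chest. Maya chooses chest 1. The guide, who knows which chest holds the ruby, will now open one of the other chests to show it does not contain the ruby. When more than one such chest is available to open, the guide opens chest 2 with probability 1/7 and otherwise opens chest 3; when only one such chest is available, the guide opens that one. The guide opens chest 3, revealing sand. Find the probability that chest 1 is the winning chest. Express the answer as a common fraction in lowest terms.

Consider each possible location of the ruby in turn.
If it is in chest 1 (prior 1/3): chest 2 is available but not opened, probability 6/7; weight (1/3)·(6/7) = 2/7.
If it is in chest 2 (prior 1/3): only chest 3 is available, probability 1; weight (1/3)·1 = 1/3.
If it is in chest 3 (prior 1/3): the guide opened chest 3, so this case is ruled out; weight (1/3)·0 = 0.
The weights sum to 13/21.
So P(the ruby in chest 1 | the guide opened chest 3) = (2/7) / (13/21) = 6/13.

6/13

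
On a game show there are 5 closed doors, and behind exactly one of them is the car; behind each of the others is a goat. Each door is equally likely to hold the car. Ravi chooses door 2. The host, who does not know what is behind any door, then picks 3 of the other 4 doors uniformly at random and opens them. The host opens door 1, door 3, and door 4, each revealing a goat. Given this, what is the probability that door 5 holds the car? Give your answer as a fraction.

Consider each possible location of the car in turn.
If it is behind any of doors 1, 3, and 4 (prior 1/5 each): that door was opened and seen not to hold the prize — ruled out; weight (1/5)·0 = 0 each.
If it is behind either of doors 2 and 5 (prior 1/5 each): the host picks exactly this set with probability 1/4 regardless, and none is the prize; weight (1/5)·(1/4) = 1/20 each.
The weights sum to 1/10.
So P(the car behind door 5 | the host opened door 1, door 3, and door 4) = (1/20) / (1/10) = 1/2.

1/2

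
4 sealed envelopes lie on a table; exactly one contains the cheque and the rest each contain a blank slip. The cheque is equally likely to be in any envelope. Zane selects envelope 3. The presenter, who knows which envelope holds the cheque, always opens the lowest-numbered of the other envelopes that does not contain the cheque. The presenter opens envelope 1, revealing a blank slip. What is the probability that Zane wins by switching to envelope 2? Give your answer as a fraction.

1/3

Condition on the true location of the cheque.
If it is in envelope 1 (prior 1/4): the presenter opened envelope 1, so this case is ruled out; weight (1/4)·0 = 0.
If it is in any of envelopes 2, 3, and 4 (prior 1/4 each): envelope 1 is the lowest-numbered option available, probability 1; weight (1/4)·1 = 1/4 each.
The weights sum to 3/4.
So P(the cheque in envelope 2 | the presenter opened envelope 1) = (1/4) / (3/4) = 1/3.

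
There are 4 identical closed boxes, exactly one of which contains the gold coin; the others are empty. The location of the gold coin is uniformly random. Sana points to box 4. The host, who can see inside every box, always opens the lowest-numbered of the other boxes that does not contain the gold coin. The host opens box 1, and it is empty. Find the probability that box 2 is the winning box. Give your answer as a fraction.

Apply Bayes' rule, conditioning on where the gold coin actually is.
If it is in box 1 (prior 1/4): the host opened box 1, so this case is ruled out; weight (1/4)·0 = 0.
If it is in any of boxes 2, 3, and 4 (prior 1/4 each): box 1 is the lowest-numbered option available, probability 1; weight (1/4)·1 = 1/4 each.
The weights sum to 3/4.
So P(the gold coin in box 2 | the host opened box 1) = (1/4) / (3/4) = 1/3.

1/3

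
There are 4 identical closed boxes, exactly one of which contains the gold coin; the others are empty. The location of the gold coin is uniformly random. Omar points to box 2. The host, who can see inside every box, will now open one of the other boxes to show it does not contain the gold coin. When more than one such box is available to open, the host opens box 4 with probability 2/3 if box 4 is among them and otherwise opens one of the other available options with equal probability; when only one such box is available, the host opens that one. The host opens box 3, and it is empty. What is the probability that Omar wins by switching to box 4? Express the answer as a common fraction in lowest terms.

Apply Bayes' rule, conditioning on where the gold coin actually is.
If it is in box 1 (prior 1/4): box 4 is available but not opened, probability 1/3; weight (1/4)·(1/3) = 1/12.
If it is in box 2 (prior 1/4): box 4 is available but not opened; box 3 gets probability (1 − 2/3)/2 = 1/6; weight (1/4)·(1/6) = 1/24.
If it is in box 3 (prior 1/4): the host opened box 3, so this case is ruled out; weight (1/4)·0 = 0.
If it is in box 4 (prior 1/4): box 4 holds the prize so is unavailable; the host chooses uniformly among the 2 others, probability 1/2; weight (1/4)·(1/2) = 1/8.
The weights sum to 1/4.
So P(the gold coin in box 4 | the host opened box 3) = (1/8) / (1/4) = 1/2.

1/2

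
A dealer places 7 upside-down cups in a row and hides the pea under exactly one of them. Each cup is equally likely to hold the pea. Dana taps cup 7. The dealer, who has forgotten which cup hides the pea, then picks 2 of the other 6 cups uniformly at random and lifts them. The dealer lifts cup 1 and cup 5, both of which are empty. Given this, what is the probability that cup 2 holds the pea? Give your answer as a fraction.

1/5

Condition on the true location of the pea.
If it is under either of cups 1 and 5 (prior 1/7 each): that cup was opened and seen not to hold the prize — ruled out; weight (1/7)·0 = 0 each.
If it is under any of cups 2, 3, 4, 6, and 7 (prior 1/7 each): the dealer picks exactly this set with probability 1/15 regardless, and none is the prize; weight (1/7)·(1/15) = 1/105 each.
The weights sum to 1/21.
So P(the pea under cup 2 | the dealer opened cup 1 and cup 5) = (1/105) / (1/21) = 1/5.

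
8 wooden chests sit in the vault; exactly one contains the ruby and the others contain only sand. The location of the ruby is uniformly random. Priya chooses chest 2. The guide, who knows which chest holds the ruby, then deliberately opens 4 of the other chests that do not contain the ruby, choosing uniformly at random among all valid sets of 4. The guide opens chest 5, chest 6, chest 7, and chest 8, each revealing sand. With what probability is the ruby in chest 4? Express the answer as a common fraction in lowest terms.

7/24

Condition on the true location of the ruby.
If it is in any of chests 1, 3, and 4 (prior 1/8 each): the guide has 15 equally likely choices, so probability 1/15; weight (1/8)·(1/15) = 1/120 each.
If it is in chest 2 (prior 1/8): the guide has 35 equally likely choices, so probability 1/35; weight (1/8)·(1/35) = 1/280.
If it is in any of chests 5, 6, 7, and 8 (prior 1/8 each): that chest was opened and seen not to hold the prize — ruled out; weight (1/8)·0 = 0 each.
The weights sum to 1/35.
So P(the ruby in chest 4 | the guide opened chest 5, chest 6, chest 7, and chest 8) = (1/120) / (1/35) = 7/24.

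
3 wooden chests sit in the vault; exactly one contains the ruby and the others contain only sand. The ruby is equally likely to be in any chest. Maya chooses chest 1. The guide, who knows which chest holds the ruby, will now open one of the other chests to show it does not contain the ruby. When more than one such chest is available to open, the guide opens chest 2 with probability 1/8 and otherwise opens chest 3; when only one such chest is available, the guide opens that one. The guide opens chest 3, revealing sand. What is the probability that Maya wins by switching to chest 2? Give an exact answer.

Consider each possible location of the ruby in turn.
If it is in chest 1 (prior 1/3): chest 2 is available but not opened, probability 7/8; weight (1/3)·(7/8) = 7/24.
If it is in chest 2 (prior 1/3): only chest 3 is available, probability 1; weight (1/3)·1 = 1/3.
If it is in chest 3 (prior 1/3): the guide opened chest 3, so this case is ruled out; weight (1/3)·0 = 0.
The weights sum to 5/8.
So P(the ruby in chest 2 | the guide opened chest 3) = (1/3) / (5/8) = 8/15.

8/15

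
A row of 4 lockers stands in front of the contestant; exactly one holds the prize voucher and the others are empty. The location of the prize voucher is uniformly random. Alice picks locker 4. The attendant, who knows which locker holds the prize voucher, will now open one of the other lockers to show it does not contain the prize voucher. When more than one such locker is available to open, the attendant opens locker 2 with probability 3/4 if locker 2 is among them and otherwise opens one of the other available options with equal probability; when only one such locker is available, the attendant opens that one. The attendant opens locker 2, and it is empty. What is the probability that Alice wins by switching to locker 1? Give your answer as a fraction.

1/3

Apply Bayes' rule, conditioning on where the prize voucher actually is.
If it is in any of lockers 1, 3, and 4 (prior 1/4 each): locker 2 is available, opened with probability 3/4; weight (1/4)·(3/4) = 3/16 each.
If it is in locker 2 (prior 1/4): the attendant opened locker 2, so this case is ruled out; weight (1/4)·0 = 0.
The weights sum to 9/16.
So P(the prize voucher in locker 1 | the attendant opened locker 2) = (3/16) / (9/16) = 1/3.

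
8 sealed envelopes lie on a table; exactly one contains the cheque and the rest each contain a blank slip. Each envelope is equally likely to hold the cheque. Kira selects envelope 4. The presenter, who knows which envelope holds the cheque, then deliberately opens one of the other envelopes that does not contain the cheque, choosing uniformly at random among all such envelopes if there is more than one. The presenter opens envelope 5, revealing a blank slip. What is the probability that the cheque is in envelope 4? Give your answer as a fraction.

1/8

Consider each possible location of the cheque in turn.
If it is in any of envelopes 1, 2, 3, 6, 7, and 8 (prior 1/8 each): the presenter has 6 equally likely choices, so probability 1/6; weight (1/8)·(1/6) = 1/48 each.
If it is in envelope 4 (prior 1/8): the presenter has 7 equally likely choices, so probability 1/7; weight (1/8)·(1/7) = 1/56.
If it is in envelope 5 (prior 1/8): the presenter opened envelope 5, so this case is ruled out; weight (1/8)·0 = 0.
The weights sum to 1/7.
So P(the cheque in envelope 4 | the presenter opened envelope 5) = (1/56) / (1/7) = 1/8.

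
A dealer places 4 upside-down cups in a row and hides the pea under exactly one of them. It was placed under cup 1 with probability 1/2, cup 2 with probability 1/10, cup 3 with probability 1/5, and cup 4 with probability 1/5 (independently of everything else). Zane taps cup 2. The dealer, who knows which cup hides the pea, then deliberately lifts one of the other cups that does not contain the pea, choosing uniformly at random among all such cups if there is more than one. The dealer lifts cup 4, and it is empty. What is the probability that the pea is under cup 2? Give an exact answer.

Condition on the true location of the pea.
If it is under cup 1 (prior 1/2): the dealer has 2 equally likely choices, so probability 1/2; weight (1/2)·(1/2) = 1/4.
If it is under cup 2 (prior 1/10): the dealer has 3 equally likely choices, so probability 1/3; weight (1/10)·(1/3) = 1/30.
If it is under cup 3 (prior 1/5): the dealer has 2 equally likely choices, so probability 1/2; weight (1/5)·(1/2) = 1/10.
If it is under cup 4 (prior 1/5): the dealer opened cup 4, so this case is ruled out; weight (1/5)·0 = 0.
The weights sum to 23/60.
So P(the pea under cup 2 | the dealer opened cup 4) = (1/30) / (23/60) = 2/23.

2/23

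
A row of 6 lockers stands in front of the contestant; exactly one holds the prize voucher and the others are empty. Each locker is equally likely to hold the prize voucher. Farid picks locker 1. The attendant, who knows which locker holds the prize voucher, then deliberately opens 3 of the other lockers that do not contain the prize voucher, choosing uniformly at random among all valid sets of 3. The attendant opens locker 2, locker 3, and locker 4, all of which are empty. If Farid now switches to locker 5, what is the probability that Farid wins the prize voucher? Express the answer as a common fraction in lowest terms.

5/12

Apply Bayes' rule, conditioning on where the prize voucher actually is.
If it is in locker 1 (prior 1/6): the attendant has 10 equally likely choices, so probability 1/10; weight (1/6)·(1/10) = 1/60.
If it is in any of lockers 2, 3, and 4 (prior 1/6 each): that locker was opened and seen not to hold the prize — ruled out; weight (1/6)·0 = 0 each.
If it is in either of lockers 5 and 6 (prior 1/6 each): the attendant has 4 equally likely choices, so probability 1/4; weight (1/6)·(1/4) = 1/24 each.
The weights sum to 1/10.
So P(the prize voucher in locker 5 | the attendant opened locker 2, locker 3, and locker 4) = (1/24) / (1/10) = 5/12.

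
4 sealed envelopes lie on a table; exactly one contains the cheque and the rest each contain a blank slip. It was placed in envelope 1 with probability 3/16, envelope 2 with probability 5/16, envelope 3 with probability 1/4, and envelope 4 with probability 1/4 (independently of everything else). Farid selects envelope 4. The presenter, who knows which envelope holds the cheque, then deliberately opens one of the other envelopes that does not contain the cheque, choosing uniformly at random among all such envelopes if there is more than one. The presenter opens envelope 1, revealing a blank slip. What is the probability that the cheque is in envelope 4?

Consider each possible location of the cheque in turn.
If it is in envelope 1 (prior 3/16): the presenter opened envelope 1, so this case is ruled out; weight (3/16)·0 = 0.
If it is in envelope 2 (prior 5/16): the presenter has 2 equally likely choices, so probability 1/2; weight (5/16)·(1/2) = 5/32.
If it is in envelope 3 (prior 1/4): the presenter has 2 equally likely choices, so probability 1/2; weight (1/4)·(1/2) = 1/8.
If it is in envelope 4 (prior 1/4): the presenter has 3 equally likely choices, so probability 1/3; weight (1/4)·(1/3) = 1/12.
The weights sum to 35/96.
So P(the cheque in envelope 4 | the presenter opened envelope 1) = (1/12) / (35/96) = 8/35.

8/35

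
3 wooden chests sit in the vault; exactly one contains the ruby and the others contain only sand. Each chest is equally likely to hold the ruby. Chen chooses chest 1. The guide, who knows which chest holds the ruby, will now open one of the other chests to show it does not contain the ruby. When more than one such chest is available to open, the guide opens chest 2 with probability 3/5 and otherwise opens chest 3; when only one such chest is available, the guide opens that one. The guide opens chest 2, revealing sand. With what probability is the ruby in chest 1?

Consider each possible location of the ruby in turn.
If it is in chest 1 (prior 1/3): chest 2 is available, opened with probability 3/5; weight (1/3)·(3/5) = 1/5.
If it is in chest 2 (prior 1/3): the guide opened chest 2, so this case is ruled out; weight (1/3)·0 = 0.
If it is in chest 3 (prior 1/3): only chest 2 is available, probability 1; weight (1/3)·1 = 1/3.
The weights sum to 8/15.
So P(the ruby in chest 1 | the guide opened chest 2) = (1/5) / (8/15) = 3/8.

3/8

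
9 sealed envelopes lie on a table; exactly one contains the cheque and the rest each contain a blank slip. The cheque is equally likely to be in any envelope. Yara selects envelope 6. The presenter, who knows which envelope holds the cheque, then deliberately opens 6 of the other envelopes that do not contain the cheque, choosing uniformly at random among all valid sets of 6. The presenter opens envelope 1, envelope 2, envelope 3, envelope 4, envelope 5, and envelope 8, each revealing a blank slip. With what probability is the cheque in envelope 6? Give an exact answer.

1/9

Consider each possible location of the cheque in turn.
If it is in any of envelopes 1, 2, 3, 4, 5, and 8 (prior 1/9 each): that envelope was opened and seen not to hold the prize — ruled out; weight (1/9)·0 = 0 each.
If it is in envelope 6 (prior 1/9): the presenter has 28 equally likely choices, so probability 1/28; weight (1/9)·(1/28) = 1/252.
If it is in either of envelopes 7 and 9 (prior 1/9 each): the presenter has 7 equally likely choices, so probability 1/7; weight (1/9)·(1/7) = 1/63 each.
The weights sum to 1/28.
So P(the cheque in envelope 6 | the presenter opened envelope 1, envelope 2, envelope 3, envelope 4, envelope 5, and envelope 8) = (1/252) / (1/28) = 1/9.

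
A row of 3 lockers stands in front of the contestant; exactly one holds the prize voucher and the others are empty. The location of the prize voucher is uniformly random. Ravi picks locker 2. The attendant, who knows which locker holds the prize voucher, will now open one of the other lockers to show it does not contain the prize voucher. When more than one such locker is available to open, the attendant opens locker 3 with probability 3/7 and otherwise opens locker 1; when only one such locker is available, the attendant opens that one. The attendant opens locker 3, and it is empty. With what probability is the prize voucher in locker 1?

Apply Bayes' rule, conditioning on where the prize voucher actually is.
If it is in locker 1 (prior 1/3): only locker 3 is available, probability 1; weight (1/3)·1 = 1/3.
If it is in locker 2 (prior 1/3): locker 3 is available, opened with probability 3/7; weight (1/3)·(3/7) = 1/7.
If it is in locker 3 (prior 1/3): the attendant opened locker 3, so this case is ruled out; weight (1/3)·0 = 0.
The weights sum to 10/21.
So P(the prize voucher in locker 1 | the attendant opened locker 3) = (1/3) / (10/21) = 7/10.

7/10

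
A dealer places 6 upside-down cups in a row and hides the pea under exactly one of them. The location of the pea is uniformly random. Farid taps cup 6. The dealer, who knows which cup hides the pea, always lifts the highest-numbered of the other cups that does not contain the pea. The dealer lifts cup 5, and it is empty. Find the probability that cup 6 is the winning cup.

1/5

Condition on the true location of the pea.
If it is under any of cups 1, 2, 3, 4, and 6 (prior 1/6 each): cup 5 is the highest-numbered option available, probability 1; weight (1/6)·1 = 1/6 each.
If it is under cup 5 (prior 1/6): the dealer opened cup 5, so this case is ruled out; weight (1/6)·0 = 0.
The weights sum to 5/6.
So P(the pea under cup 6 | the dealer opened cup 5) = (1/6) / (5/6) = 1/5.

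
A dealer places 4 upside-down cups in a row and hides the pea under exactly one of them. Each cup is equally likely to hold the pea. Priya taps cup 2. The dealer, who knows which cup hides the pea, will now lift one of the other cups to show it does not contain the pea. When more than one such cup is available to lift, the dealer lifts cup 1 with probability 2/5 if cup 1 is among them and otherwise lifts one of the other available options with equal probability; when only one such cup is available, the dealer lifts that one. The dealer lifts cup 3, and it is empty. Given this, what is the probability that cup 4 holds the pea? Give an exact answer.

3/7

Condition on the true location of the pea.
If it is under cup 1 (prior 1/4): cup 1 holds the prize so is unavailable; the dealer chooses uniformly among the 2 others, probability 1/2; weight (1/4)·(1/2) = 1/8.
If it is under cup 2 (prior 1/4): cup 1 is available but not opened; cup 3 gets probability (1 − 2/5)/2 = 3/10; weight (1/4)·(3/10) = 3/40.
If it is under cup 3 (prior 1/4): the dealer opened cup 3, so this case is ruled out; weight (1/4)·0 = 0.
If it is under cup 4 (prior 1/4): cup 1 is available but not opened, probability 3/5; weight (1/4)·(3/5) = 3/20.
The weights sum to 7/20.
So P(the pea under cup 4 | the dealer opened cup 3) = (3/20) / (7/20) = 3/7.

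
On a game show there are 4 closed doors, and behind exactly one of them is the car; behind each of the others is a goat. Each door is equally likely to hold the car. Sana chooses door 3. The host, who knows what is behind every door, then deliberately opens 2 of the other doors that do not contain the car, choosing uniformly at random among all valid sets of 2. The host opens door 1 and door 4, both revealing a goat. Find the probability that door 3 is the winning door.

Consider each possible location of the car in turn.
If it is behind either of doors 1 and 4 (prior 1/4 each): that door was opened and seen not to hold the prize — ruled out; weight (1/4)·0 = 0 each.
If it is behind door 2 (prior 1/4): the host has no choice, probability 1; weight (1/4)·1 = 1/4.
If it is behind door 3 (prior 1/4): the host has 3 equally likely choices, so probability 1/3; weight (1/4)·(1/3) = 1/12.
The weights sum to 1/3.
So P(the car behind door 3 | the host opened door 1 and door 4) = (1/12) / (1/3) = 1/4.

1/4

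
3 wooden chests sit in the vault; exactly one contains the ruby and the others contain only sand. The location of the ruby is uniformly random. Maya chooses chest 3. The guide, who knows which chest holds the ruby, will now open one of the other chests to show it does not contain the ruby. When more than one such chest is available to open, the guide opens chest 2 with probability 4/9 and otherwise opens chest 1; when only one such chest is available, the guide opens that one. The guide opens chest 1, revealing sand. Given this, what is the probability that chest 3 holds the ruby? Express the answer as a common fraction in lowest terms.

Apply Bayes' rule, conditioning on where the ruby actually is.
If it is in chest 1 (prior 1/3): the guide opened chest 1, so this case is ruled out; weight (1/3)·0 = 0.
If it is in chest 2 (prior 1/3): only chest 1 is available, probability 1; weight (1/3)·1 = 1/3.
If it is in chest 3 (prior 1/3): chest 2 is available but not opened, probability 5/9; weight (1/3)·(5/9) = 5/27.
The weights sum to 14/27.
So P(the ruby in chest 3 | the guide opened chest 1) = (5/27) / (14/27) = 5/14.

5/14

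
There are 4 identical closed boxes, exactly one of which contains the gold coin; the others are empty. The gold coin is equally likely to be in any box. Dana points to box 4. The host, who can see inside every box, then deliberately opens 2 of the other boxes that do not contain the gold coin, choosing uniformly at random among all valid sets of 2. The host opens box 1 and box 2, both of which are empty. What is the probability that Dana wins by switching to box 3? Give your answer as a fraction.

3/4

Apply Bayes' rule, conditioning on where the gold coin actually is.
If it is in either of boxes 1 and 2 (prior 1/4 each): that box was opened and seen not to hold the prize — ruled out; weight (1/4)·0 = 0 each.
If it is in box 3 (prior 1/4): the host has no choice, probability 1; weight (1/4)·1 = 1/4.
If it is in box 4 (prior 1/4): the host has 3 equally likely choices, so probability 1/3; weight (1/4)·(1/3) = 1/12.
The weights sum to 1/3.
So P(the gold coin in box 3 | the host opened box 1 and box 2) = (1/4) / (1/3) = 3/4.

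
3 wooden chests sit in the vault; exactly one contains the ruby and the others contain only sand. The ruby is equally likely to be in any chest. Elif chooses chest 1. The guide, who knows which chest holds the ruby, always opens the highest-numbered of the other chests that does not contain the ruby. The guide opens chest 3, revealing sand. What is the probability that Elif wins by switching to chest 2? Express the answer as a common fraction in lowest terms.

1/2

Condition on the true location of the ruby.
If it is in either of chests 1 and 2 (prior 1/3 each): chest 3 is the highest-numbered option available, probability 1; weight (1/3)·1 = 1/3 each.
If it is in chest 3 (prior 1/3): the guide opened chest 3, so this case is ruled out; weight (1/3)·0 = 0.
The weights sum to 2/3.
So P(the ruby in chest 2 | the guide opened chest 3) = (1/3) / (2/3) = 1/2.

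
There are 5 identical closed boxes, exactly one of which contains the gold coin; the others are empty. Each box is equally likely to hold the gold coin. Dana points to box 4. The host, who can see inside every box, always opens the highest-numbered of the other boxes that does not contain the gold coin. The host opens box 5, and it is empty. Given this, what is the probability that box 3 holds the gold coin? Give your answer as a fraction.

1/4

Consider each possible location of the gold coin in turn.
If it is in any of boxes 1, 2, 3, and 4 (prior 1/5 each): box 5 is the highest-numbered option available, probability 1; weight (1/5)·1 = 1/5 each.
If it is in box 5 (prior 1/5): the host opened box 5, so this case is ruled out; weight (1/5)·0 = 0.
The weights sum to 4/5.
So P(the gold coin in box 3 | the host opened box 5) = (1/5) / (4/5) = 1/4.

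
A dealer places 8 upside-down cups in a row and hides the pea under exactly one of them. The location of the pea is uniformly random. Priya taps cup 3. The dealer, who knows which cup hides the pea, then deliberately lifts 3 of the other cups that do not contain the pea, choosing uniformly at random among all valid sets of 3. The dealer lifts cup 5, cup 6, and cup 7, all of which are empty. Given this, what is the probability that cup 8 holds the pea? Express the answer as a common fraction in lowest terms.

7/32

Consider each possible location of the pea in turn.
If it is under any of cups 1, 2, 4, and 8 (prior 1/8 each): the dealer has 20 equally likely choices, so probability 1/20; weight (1/8)·(1/20) = 1/160 each.
If it is under cup 3 (prior 1/8): the dealer has 35 equally likely choices, so probability 1/35; weight (1/8)·(1/35) = 1/280.
If it is under any of cups 5, 6, and 7 (prior 1/8 each): that cup was opened and seen not to hold the prize — ruled out; weight (1/8)·0 = 0 each.
The weights sum to 1/35.
So P(the pea under cup 8 | the dealer opened cup 5, cup 6, and cup 7) = (1/160) / (1/35) = 7/32.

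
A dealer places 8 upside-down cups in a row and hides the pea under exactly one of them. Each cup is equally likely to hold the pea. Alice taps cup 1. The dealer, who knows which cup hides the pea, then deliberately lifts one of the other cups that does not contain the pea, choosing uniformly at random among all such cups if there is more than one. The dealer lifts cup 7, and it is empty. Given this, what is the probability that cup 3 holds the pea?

Apply Bayes' rule, conditioning on where the pea actually is.
If it is under cup 1 (prior 1/8): the dealer has 7 equally likely choices, so probability 1/7; weight (1/8)·(1/7) = 1/56.
If it is under any of cups 2, 3, 4, 5, 6, and 8 (prior 1/8 each): the dealer has 6 equally likely choices, so probability 1/6; weight (1/8)·(1/6) = 1/48 each.
If it is under cup 7 (prior 1/8): the dealer opened cup 7, so this case is ruled out; weight (1/8)·0 = 0.
The weights sum to 1/7.
So P(the pea under cup 3 | the dealer opened cup 7) = (1/48) / (1/7) = 7/48.

7/48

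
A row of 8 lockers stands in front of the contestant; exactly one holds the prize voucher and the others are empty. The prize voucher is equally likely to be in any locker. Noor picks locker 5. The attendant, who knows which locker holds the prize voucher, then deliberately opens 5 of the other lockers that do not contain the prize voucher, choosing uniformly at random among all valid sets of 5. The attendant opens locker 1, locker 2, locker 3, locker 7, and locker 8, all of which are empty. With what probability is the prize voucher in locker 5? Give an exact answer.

Consider each possible location of the prize voucher in turn.
If it is in any of lockers 1, 2, 3, 7, and 8 (prior 1/8 each): that locker was opened and seen not to hold the prize — ruled out; weight (1/8)·0 = 0 each.
If it is in either of lockers 4 and 6 (prior 1/8 each): the attendant has 6 equally likely choices, so probability 1/6; weight (1/8)·(1/6) = 1/48 each.
If it is in locker 5 (prior 1/8): the attendant has 21 equally likely choices, so probability 1/21; weight (1/8)·(1/21) = 1/168.
The weights sum to 1/21.
So P(the prize voucher in locker 5 | the attendant opened locker 1, locker 2, locker 3, locker 7, and locker 8) = (1/168) / (1/21) = 1/8.

1/8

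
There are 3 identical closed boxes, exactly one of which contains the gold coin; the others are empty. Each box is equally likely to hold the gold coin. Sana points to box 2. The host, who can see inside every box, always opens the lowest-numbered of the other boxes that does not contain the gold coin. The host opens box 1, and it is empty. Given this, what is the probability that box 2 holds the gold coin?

Apply Bayes' rule, conditioning on where the gold coin actually is.
If it is in box 1 (prior 1/3): the host opened box 1, so this case is ruled out; weight (1/3)·0 = 0.
If it is in either of boxes 2 and 3 (prior 1/3 each): box 1 is the lowest-numbered option available, probability 1; weight (1/3)·1 = 1/3 each.
The weights sum to 2/3.
So P(the gold coin in box 2 | the host opened box 1) = (1/3) / (2/3) = 1/2.

1/2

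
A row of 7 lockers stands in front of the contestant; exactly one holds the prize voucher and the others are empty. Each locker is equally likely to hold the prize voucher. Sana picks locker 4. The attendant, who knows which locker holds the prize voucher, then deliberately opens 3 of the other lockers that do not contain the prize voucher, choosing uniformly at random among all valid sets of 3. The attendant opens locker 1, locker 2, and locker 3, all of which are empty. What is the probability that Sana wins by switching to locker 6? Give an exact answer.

2/7

Consider each possible location of the prize voucher in turn.
If it is in any of lockers 1, 2, and 3 (prior 1/7 each): that locker was opened and seen not to hold the prize — ruled out; weight (1/7)·0 = 0 each.
If it is in locker 4 (prior 1/7): the attendant has 20 equally likely choices, so probability 1/20; weight (1/7)·(1/20) = 1/140.
If it is in any of lockers 5, 6, and 7 (prior 1/7 each): the attendant has 10 equally likely choices, so probability 1/10; weight (1/7)·(1/10) = 1/70 each.
The weights sum to 1/20.
So P(the prize voucher in locker 6 | the attendant opened locker 1, locker 2, and locker 3) = (1/70) / (1/20) = 2/7.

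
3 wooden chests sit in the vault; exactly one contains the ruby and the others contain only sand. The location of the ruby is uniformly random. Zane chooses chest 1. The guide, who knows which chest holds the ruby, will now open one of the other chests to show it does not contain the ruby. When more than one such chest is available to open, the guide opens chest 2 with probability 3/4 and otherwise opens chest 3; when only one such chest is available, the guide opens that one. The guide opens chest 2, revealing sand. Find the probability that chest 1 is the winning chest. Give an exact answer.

3/7

Condition on the true location of the ruby.
If it is in chest 1 (prior 1/3): chest 2 is available, opened with probability 3/4; weight (1/3)·(3/4) = 1/4.
If it is in chest 2 (prior 1/3): the guide opened chest 2, so this case is ruled out; weight (1/3)·0 = 0.
If it is in chest 3 (prior 1/3): only chest 2 is available, probability 1; weight (1/3)·1 = 1/3.
The weights sum to 7/12.
So P(the ruby in chest 1 | the guide opened chest 2) = (1/4) / (7/12) = 3/7.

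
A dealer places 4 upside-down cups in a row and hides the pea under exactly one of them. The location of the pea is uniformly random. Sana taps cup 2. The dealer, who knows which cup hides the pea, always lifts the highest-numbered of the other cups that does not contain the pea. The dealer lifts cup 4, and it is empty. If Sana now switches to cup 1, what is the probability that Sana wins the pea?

1/3

Apply Bayes' rule, conditioning on where the pea actually is.
If it is under any of cups 1, 2, and 3 (prior 1/4 each): cup 4 is the highest-numbered option available, probability 1; weight (1/4)·1 = 1/4 each.
If it is under cup 4 (prior 1/4): the dealer opened cup 4, so this case is ruled out; weight (1/4)·0 = 0.
The weights sum to 3/4.
So P(the pea under cup 1 | the dealer opened cup 4) = (1/4) / (3/4) = 1/3.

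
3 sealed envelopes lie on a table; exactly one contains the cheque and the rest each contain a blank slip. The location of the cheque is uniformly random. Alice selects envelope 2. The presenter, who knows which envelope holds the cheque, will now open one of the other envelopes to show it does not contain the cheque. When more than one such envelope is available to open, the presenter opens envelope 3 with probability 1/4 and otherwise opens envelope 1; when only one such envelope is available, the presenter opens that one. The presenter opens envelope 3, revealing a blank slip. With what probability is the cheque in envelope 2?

1/5

Condition on the true location of the cheque.
If it is in envelope 1 (prior 1/3): only envelope 3 is available, probability 1; weight (1/3)·1 = 1/3.
If it is in envelope 2 (prior 1/3): envelope 3 is available, opened with probability 1/4; weight (1/3)·(1/4) = 1/12.
If it is in envelope 3 (prior 1/3): the presenter opened envelope 3, so this case is ruled out; weight (1/3)·0 = 0.
The weights sum to 5/12.
So P(the cheque in envelope 2 | the presenter opened envelope 3) = (1/12) / (5/12) = 1/5.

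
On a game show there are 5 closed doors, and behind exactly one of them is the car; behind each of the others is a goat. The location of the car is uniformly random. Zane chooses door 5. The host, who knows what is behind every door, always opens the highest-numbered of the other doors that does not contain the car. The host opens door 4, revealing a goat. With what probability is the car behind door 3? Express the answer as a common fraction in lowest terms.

Condition on the true location of the car.
If it is behind any of doors 1, 2, 3, and 5 (prior 1/5 each): door 4 is the highest-numbered option available, probability 1; weight (1/5)·1 = 1/5 each.
If it is behind door 4 (prior 1/5): the host opened door 4, so this case is ruled out; weight (1/5)·0 = 0.
The weights sum to 4/5.
So P(the car behind door 3 | the host opened door 4) = (1/5) / (4/5) = 1/4.

1/4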